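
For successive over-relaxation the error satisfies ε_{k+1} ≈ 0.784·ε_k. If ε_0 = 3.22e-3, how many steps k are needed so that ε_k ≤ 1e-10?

After k steps, ε_k ≈ 3.22e-3·0.784^k.
Need 0.784^k ≤ 1e-10/3.22e-3 = 3.10559e-08.
k ≥ ln(3.10559e-08)/ln(0.784) = -17.2875/-0.24335 = 71.040.
Smallest integer k = 72.

72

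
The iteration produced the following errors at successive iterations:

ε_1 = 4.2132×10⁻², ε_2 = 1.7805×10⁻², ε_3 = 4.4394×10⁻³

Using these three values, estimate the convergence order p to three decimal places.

1.613

p ≈ ln(ε_3/ε_2) / ln(ε_2/ε_1)
  = ln(4.4394×10⁻³/1.7805×10⁻²) / ln(1.7805×10⁻²/4.2132×10⁻²)
  = ln(0.249334) / ln(0.4226)
  = -1.388962 / -0.861329 ≈ 1.612580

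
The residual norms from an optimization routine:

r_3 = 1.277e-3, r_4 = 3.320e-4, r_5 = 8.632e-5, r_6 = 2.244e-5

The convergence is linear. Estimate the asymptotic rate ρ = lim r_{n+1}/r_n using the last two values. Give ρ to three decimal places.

ρ ≈ r_6/r_5 = 2.244e-5/8.632e-5 = 0.25996

0.260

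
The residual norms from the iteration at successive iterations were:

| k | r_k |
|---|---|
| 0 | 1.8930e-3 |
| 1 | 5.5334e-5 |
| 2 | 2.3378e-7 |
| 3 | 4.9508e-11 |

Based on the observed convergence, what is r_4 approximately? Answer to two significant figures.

1.0e-16

First estimate the order: p ≈ ln(r_3/r_2) / ln(r_2/r_1) = ln(4.9508e-11/2.3378e-7)/ln(2.3378e-7/5.5334e-5) = ln(0.000211772)/ln(0.00422489) ≈ 1.5475.
Then r_4 ≈ r_3·(r_3/r_2)^p = 4.9508e-11·(0.000211772)^1.5475 = 4.9508e-11·2.06197e-06 ≈ 1.021e-16.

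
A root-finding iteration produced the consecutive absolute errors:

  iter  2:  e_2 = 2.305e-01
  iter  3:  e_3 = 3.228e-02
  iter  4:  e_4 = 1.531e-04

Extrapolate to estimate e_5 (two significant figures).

First estimate the order: p ≈ ln(e_4/e_3) / ln(e_3/e_2) = ln(1.531e-04/3.228e-02)/ln(3.228e-02/2.305e-01) = ln(0.00474287)/ln(0.140043) ≈ 2.7221.
Then e_5 ≈ e_4·(e_4/e_3)^p = 1.531e-04·(0.00474287)^2.7221 = 1.531e-04·4.72011e-07 ≈ 7.226e-11.

7.2e-11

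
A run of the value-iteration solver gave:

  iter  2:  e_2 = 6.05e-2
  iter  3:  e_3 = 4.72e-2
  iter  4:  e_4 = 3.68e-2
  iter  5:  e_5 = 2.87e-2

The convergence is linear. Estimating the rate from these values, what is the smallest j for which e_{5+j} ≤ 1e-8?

Rate ρ ≈ e_5/e_4 = 2.87e-2/3.68e-2 = 0.7799.
After j more steps, e_{5+j} ≈ 2.87e-2·ρ^j; need ρ^j ≤ 1e-8/2.87e-2 = 3.48432e-07.
j ≥ ln(3.48432e-07)/ln(0.7799) = -14.8698/-0.24859 = 59.817.
So 60 more iterations are needed.

60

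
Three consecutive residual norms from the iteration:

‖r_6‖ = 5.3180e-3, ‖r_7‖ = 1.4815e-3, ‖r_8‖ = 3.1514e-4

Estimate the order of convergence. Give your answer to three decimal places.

p ≈ ln(‖r_8‖/‖r_7‖) / ln(‖r_7‖/‖r_6‖)
  = ln(3.1514e-4/1.4815e-3) / ln(1.4815e-3/5.3180e-3)
  = ln(0.212717) / ln(0.278582)
  = -1.547793 / -1.278043 ≈ 1.211065

1.211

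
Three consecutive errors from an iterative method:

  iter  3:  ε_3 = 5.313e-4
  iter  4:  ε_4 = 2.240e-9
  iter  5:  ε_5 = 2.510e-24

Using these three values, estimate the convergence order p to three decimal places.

p ≈ ln(ε_5/ε_4) / ln(ε_4/ε_3)
  = ln(2.510e-24/2.240e-9) / ln(2.240e-9/5.313e-4)
  = ln(1.12054e-15) / ln(4.21607e-06)
  = -34.424966 / -12.376607 ≈ 2.781454

2.781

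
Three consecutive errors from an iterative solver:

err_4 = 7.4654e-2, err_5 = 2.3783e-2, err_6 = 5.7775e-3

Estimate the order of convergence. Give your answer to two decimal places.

1.24

p ≈ ln(err_6/err_5) / ln(err_5/err_4)
  = ln(5.7775e-3/2.3783e-2) / ln(2.3783e-2/7.4654e-2)
  = ln(0.242926) / ln(0.318576)
  = -1.41500 / -1.14389 ≈ 1.23701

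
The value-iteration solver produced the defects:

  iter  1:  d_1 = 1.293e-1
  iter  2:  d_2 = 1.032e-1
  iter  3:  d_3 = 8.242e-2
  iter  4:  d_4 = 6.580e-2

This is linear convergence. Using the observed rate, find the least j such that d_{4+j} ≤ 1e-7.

60

Rate ρ ≈ d_4/d_3 = 6.580e-2/8.242e-2 = 0.7983.
After j more steps, d_{4+j} ≈ 6.580e-2·ρ^j; need ρ^j ≤ 1e-7/6.580e-2 = 1.51976e-06.
j ≥ ln(1.51976e-06)/ln(0.7983) = -13.3970/-0.22527 = 59.471.
So 60 more iterations are needed.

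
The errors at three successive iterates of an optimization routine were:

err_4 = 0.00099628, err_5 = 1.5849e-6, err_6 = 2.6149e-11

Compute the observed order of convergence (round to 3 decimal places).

1.709

p ≈ ln(err_6/err_5) / ln(err_5/err_4)
  = ln(2.6149e-11/1.5849e-6) / ln(1.5849e-6/0.00099628)
  = ln(1.64988e-05) / ln(0.00159082)
  = -11.012223 / -6.443506 ≈ 1.709042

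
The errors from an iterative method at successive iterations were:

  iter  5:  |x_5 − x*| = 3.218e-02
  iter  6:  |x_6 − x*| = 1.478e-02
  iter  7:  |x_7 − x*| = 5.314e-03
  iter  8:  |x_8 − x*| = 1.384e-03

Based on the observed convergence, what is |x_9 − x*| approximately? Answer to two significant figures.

2.4e-4

First estimate the order: p ≈ ln(|x_8 − x*|/|x_7 − x*|) / ln(|x_7 − x*|/|x_6 − x*|) = ln(1.384e-03/5.314e-03)/ln(5.314e-03/1.478e-02) = ln(0.260444)/ln(0.35954) ≈ 1.3152.
Then |x_9 − x*| ≈ |x_8 − x*|·(|x_8 − x*|/|x_7 − x*|)^p = 1.384e-03·(0.260444)^1.3152 = 1.384e-03·0.170431 ≈ 0.0002359.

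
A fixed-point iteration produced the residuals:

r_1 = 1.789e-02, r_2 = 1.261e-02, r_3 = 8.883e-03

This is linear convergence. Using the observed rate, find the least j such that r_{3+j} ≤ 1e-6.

Rate ρ ≈ r_3/r_2 = 8.883e-03/1.261e-02 = 0.7044.
After j more steps, r_{3+j} ≈ 8.883e-03·ρ^j; need ρ^j ≤ 1e-6/8.883e-03 = 0.000112575.
j ≥ ln(0.000112575)/ln(0.7044) = -9.0919/-0.35041 = 25.946.
So 26 more iterations are needed.

26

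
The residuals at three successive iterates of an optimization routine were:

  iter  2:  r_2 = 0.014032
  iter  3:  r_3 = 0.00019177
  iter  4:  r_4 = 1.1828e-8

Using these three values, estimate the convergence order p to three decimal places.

2.258

p ≈ ln(r_4/r_3) / ln(r_3/r_2)
  = ln(1.1828e-8/0.00019177) / ln(0.00019177/0.014032)
  = ln(6.16781e-05) / ln(0.0136666)
  = -9.693582 / -4.292800 ≈ 2.258102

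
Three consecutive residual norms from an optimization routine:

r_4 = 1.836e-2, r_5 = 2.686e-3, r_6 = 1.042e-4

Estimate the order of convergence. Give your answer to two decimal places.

1.69

p ≈ ln(r_6/r_5) / ln(r_5/r_4)
  = ln(1.042e-4/2.686e-3) / ln(2.686e-3/1.836e-2)
  = ln(0.0387937) / ln(0.146296)
  = -3.24950 / -1.92212 ≈ 1.69058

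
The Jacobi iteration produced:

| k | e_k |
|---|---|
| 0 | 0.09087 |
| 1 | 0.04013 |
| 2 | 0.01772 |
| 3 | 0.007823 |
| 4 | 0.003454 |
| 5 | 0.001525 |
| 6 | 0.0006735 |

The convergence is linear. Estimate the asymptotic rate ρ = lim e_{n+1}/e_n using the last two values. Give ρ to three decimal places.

ρ ≈ e_6/e_5 = 0.0006735/0.001525 = 0.44164

0.442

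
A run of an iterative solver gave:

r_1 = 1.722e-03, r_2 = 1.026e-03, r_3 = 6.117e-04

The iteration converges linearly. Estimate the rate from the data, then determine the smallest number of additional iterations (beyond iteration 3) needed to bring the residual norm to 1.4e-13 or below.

43

Rate ρ ≈ r_3/r_2 = 6.117e-04/1.026e-03 = 0.5962.
After j more steps, r_{3+j} ≈ 6.117e-04·ρ^j; need ρ^j ≤ 1.4e-13/6.117e-04 = 2.2887e-10.
j ≥ ln(2.2887e-10)/ln(0.5962) = -22.1979/-0.51718 = 42.921.
So 43 more iterations are needed.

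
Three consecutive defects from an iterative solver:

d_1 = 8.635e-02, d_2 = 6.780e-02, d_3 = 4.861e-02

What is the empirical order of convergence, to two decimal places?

1.38

p ≈ ln(d_3/d_2) / ln(d_2/d_1)
  = ln(4.861e-02/6.780e-02) / ln(6.780e-02/8.635e-02)
  = ln(0.716962) / ln(0.785177)
  = -0.33273 / -0.24185 ≈ 1.37577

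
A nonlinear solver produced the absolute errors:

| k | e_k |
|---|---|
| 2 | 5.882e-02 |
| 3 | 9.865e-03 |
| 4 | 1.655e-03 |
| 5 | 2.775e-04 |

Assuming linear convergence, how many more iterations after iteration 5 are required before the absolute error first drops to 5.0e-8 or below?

5

Rate ρ ≈ e_5/e_4 = 2.775e-04/1.655e-03 = 0.1677.
After j more steps, e_{5+j} ≈ 2.775e-04·ρ^j; need ρ^j ≤ 5.0e-8/2.775e-04 = 0.00018018.
j ≥ ln(0.00018018)/ln(0.1677) = -8.6216/-1.78558 = 4.828.
So 5 more iterations are needed.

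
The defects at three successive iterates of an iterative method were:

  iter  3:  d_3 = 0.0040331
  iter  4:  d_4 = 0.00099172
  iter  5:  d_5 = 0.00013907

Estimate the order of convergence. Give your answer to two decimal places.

1.40

p ≈ ln(d_5/d_4) / ln(d_4/d_3)
  = ln(0.00013907/0.00099172) / ln(0.00099172/0.0040331)
  = ln(0.140231) / ln(0.245895)
  = -1.96446 / -1.40285 ≈ 1.40034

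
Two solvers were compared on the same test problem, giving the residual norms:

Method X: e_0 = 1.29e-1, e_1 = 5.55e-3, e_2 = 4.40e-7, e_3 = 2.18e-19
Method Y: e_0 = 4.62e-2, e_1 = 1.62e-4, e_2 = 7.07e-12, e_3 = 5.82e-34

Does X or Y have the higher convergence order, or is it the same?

same

Method X: p ≈ ln(2.18e-19/4.40e-7)/ln(4.40e-7/5.55e-3) ≈ 3.00.
Method Y: p ≈ ln(5.82e-34/7.07e-12)/ln(7.07e-12/1.62e-4) ≈ 3.00.
Both orders ≈ 3.0 — effectively the same.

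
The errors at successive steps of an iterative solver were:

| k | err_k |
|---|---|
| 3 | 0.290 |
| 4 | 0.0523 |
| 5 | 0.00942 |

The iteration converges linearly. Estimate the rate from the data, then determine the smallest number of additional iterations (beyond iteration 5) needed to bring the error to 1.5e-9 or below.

10

Rate ρ ≈ err_5/err_4 = 0.00942/0.0523 = 0.1801.
After j more steps, err_{5+j} ≈ 0.00942·ρ^j; need ρ^j ≤ 1.5e-9/0.00942 = 1.59236e-07.
j ≥ ln(1.59236e-07)/ln(0.1801) = -15.6529/-1.71424 = 9.131.
So 10 more iterations are needed.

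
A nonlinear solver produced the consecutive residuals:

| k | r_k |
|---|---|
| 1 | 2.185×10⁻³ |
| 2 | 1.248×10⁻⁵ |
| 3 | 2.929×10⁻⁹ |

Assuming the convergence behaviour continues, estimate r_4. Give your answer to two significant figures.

First estimate the order: p ≈ ln(r_3/r_2) / ln(r_2/r_1) = ln(2.929×10⁻⁹/1.248×10⁻⁵)/ln(1.248×10⁻⁵/2.185×10⁻³) = ln(0.000234696)/ln(0.00571167) ≈ 1.6180.
Then r_4 ≈ r_3·(r_3/r_2)^p = 2.929×10⁻⁹·(0.000234696)^1.6180 = 2.929×10⁻⁹·1.34115e-06 ≈ 3.928e-15.

3.9e-15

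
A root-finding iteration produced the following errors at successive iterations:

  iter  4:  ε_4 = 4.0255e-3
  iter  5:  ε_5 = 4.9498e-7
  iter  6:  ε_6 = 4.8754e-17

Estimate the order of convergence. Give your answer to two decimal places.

p ≈ ln(ε_6/ε_5) / ln(ε_5/ε_4)
  = ln(4.8754e-17/4.9498e-7) / ln(4.9498e-7/4.0255e-3)
  = ln(9.84969e-11) / ln(0.000122961)
  = -23.04100 / -9.00364 ≈ 2.55908

2.56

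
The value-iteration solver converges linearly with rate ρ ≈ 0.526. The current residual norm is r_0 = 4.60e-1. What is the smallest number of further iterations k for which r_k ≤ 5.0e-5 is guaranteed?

15

After k steps, r_k ≈ 4.60e-1·0.526^k.
Need 0.526^k ≤ 5.0e-5/4.60e-1 = 0.000108696.
k ≥ ln(0.000108696)/ln(0.526) = -9.1270/-0.64245 = 14.207.
Smallest integer k = 15.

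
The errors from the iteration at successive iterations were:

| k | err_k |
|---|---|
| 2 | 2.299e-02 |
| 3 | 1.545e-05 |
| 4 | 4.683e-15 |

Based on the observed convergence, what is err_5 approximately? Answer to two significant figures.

First estimate the order: p ≈ ln(err_4/err_3) / ln(err_3/err_2) = ln(4.683e-15/1.545e-05)/ln(1.545e-05/2.299e-02) = ln(3.03107e-10)/ln(0.000672031) ≈ 3.0002.
Then err_5 ≈ err_4·(err_4/err_3)^p = 4.683e-15·(3.03107e-10)^3.0002 = 4.683e-15·2.77258e-29 ≈ 1.298e-43.

1.3e-43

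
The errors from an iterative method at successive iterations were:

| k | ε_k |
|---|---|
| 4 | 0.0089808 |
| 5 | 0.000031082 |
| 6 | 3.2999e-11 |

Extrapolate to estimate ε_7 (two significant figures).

First estimate the order: p ≈ ln(ε_6/ε_5) / ln(ε_5/ε_4) = ln(3.2999e-11/0.000031082)/ln(0.000031082/0.0089808) = ln(1.06168e-06)/ln(0.00346094) ≈ 2.4277.
Then ε_7 ≈ ε_6·(ε_6/ε_5)^p = 3.2999e-11·(1.06168e-06)^2.4277 = 3.2999e-11·3.13982e-15 ≈ 1.036e-25.

1.0e-25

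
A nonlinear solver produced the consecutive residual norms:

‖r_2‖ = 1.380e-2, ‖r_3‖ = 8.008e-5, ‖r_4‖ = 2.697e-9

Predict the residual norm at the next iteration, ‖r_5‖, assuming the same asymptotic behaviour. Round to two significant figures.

3.1e-18

First estimate the order: p ≈ ln(‖r_4‖/‖r_3‖) / ln(‖r_3‖/‖r_2‖) = ln(2.697e-9/8.008e-5)/ln(8.008e-5/1.380e-2) = ln(3.36788e-05)/ln(0.0058029) ≈ 2.0000.
Then ‖r_5‖ ≈ ‖r_4‖·(‖r_4‖/‖r_3‖)^p = 2.697e-9·(3.36788e-05)^2.0000 = 2.697e-9·1.13426e-09 ≈ 3.059e-18.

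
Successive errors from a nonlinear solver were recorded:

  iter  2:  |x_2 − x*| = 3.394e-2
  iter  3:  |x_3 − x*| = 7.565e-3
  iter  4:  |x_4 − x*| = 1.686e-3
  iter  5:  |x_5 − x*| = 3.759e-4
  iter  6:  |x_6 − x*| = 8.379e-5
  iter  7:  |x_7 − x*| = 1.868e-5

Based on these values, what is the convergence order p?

Consecutive ratios: |x_7 − x*|/|x_6 − x*| = 1.868e-5/8.379e-5 = 0.222938, |x_6 − x*|/|x_5 − x*| = 8.379e-5/3.759e-4 = 0.222905.
p ≈ ln(0.222938)/ln(0.222905) = -1.5009/-1.5010 ≈ 1.00.
So the convergence is linear (order 1).

1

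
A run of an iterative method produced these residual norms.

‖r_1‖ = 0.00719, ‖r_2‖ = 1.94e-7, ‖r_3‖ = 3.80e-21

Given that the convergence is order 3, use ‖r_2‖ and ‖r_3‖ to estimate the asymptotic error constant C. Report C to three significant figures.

C ≈ ‖r_3‖ / ‖r_2‖^3
  = 3.80e-21 / (1.94e-7)^3
  = 3.80e-21 / 7.30138e-21 ≈ 0.52045

0.520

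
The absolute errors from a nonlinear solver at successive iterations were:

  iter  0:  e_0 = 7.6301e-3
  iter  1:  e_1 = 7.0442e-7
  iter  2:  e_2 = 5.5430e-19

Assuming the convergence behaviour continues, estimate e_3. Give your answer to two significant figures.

First estimate the order: p ≈ ln(e_2/e_1) / ln(e_1/e_0) = ln(5.5430e-19/7.0442e-7)/ln(7.0442e-7/7.6301e-3) = ln(7.86889e-13)/ln(9.23212e-05) ≈ 3.0000.
Then e_3 ≈ e_2·(e_2/e_1)^p = 5.5430e-19·(7.86889e-13)^3.0000 = 5.5430e-19·4.87237e-37 ≈ 2.701e-55.

2.7e-55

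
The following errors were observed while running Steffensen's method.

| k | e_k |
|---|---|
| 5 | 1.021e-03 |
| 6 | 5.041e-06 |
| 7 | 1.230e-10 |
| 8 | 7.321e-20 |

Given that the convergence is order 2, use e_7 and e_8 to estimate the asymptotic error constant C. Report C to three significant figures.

4.84

C ≈ e_8 / e_7^2
  = 7.321e-20 / (1.230e-10)^2
  = 7.321e-20 / 1.5129e-20 ≈ 4.8391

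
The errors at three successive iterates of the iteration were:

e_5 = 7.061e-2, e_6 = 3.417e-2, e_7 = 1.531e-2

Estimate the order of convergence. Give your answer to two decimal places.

p ≈ ln(e_7/e_6) / ln(e_6/e_5)
  = ln(1.531e-2/3.417e-2) / ln(3.417e-2/7.061e-2)
  = ln(0.448054) / ln(0.483926)
  = -0.80284 / -0.72582 ≈ 1.10611

1.11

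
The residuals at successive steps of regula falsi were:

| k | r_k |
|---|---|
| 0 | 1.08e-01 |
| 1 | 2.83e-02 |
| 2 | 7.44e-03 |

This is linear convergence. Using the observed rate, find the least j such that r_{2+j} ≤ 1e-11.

Rate ρ ≈ r_2/r_1 = 7.44e-03/2.83e-02 = 0.2629.
After j more steps, r_{2+j} ≈ 7.44e-03·ρ^j; need ρ^j ≤ 1e-11/7.44e-03 = 1.34409e-09.
j ≥ ln(1.34409e-09)/ln(0.2629) = -20.4275/-1.33598 = 15.290.
So 16 more iterations are needed.

16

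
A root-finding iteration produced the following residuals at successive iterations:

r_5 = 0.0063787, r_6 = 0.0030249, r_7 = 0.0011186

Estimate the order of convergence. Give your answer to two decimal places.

p ≈ ln(r_7/r_6) / ln(r_6/r_5)
  = ln(0.0011186/0.0030249) / ln(0.0030249/0.0063787)
  = ln(0.369797) / ln(0.474219)
  = -0.99480 / -0.74609 ≈ 1.33335

1.33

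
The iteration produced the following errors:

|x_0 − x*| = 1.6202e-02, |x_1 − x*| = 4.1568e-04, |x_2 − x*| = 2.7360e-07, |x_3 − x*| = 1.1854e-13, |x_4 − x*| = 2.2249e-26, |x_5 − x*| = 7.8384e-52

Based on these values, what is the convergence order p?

2

Consecutive ratios: |x_5 − x*|/|x_4 − x*| = 7.8384e-52/2.2249e-26 = 3.52303e-26, |x_4 − x*|/|x_3 − x*| = 2.2249e-26/1.1854e-13 = 1.87692e-13.
p ≈ ln(3.52303e-26)/ln(1.87692e-13) = -58.6079/-29.3040 ≈ 2.00.
So the convergence is quadratic (order 2).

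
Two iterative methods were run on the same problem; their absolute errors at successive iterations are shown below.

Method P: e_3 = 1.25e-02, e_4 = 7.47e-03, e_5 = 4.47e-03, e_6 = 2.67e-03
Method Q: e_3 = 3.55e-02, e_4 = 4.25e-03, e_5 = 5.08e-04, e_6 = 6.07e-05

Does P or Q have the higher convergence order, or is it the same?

same

Method P: p ≈ ln(2.67e-03/4.47e-03)/ln(4.47e-03/7.47e-03) ≈ 1.00.
Method Q: p ≈ ln(6.07e-05/5.08e-04)/ln(5.08e-04/4.25e-03) ≈ 1.00.
Both orders ≈ 1.0 — effectively the same.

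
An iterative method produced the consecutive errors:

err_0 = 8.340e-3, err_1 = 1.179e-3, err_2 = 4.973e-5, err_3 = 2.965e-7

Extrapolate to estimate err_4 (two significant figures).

First estimate the order: p ≈ ln(err_3/err_2) / ln(err_2/err_1) = ln(2.965e-7/4.973e-5)/ln(4.973e-5/1.179e-3) = ln(0.0059622)/ln(0.0421798) ≈ 1.6180.
Then err_4 ≈ err_3·(err_3/err_2)^p = 2.965e-7·(0.0059622)^1.6180 = 2.965e-7·0.00025154 ≈ 7.458e-11.

7.5e-11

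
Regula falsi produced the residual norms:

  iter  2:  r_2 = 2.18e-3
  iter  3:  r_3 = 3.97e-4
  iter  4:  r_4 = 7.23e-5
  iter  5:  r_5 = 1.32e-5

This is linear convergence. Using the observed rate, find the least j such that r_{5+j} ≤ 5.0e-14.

12

Rate ρ ≈ r_5/r_4 = 1.32e-5/7.23e-5 = 0.1826.
After j more steps, r_{5+j} ≈ 1.32e-5·ρ^j; need ρ^j ≤ 5.0e-14/1.32e-5 = 3.78788e-09.
j ≥ ln(3.78788e-09)/ln(0.1826) = -19.3915/-1.70046 = 11.404.
So 12 more iterations are needed.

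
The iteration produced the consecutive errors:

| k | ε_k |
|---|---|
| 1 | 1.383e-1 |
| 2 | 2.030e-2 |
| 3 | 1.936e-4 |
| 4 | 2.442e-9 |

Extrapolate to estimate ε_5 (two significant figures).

3.2e-21

First estimate the order: p ≈ ln(ε_4/ε_3) / ln(ε_3/ε_2) = ln(2.442e-9/1.936e-4)/ln(1.936e-4/2.030e-2) = ln(1.26136e-05)/ln(0.00953695) ≈ 2.4246.
Then ε_5 ≈ ε_4·(ε_4/ε_3)^p = 2.442e-9·(1.26136e-05)^2.4246 = 2.442e-9·1.3228e-12 ≈ 3.23e-21.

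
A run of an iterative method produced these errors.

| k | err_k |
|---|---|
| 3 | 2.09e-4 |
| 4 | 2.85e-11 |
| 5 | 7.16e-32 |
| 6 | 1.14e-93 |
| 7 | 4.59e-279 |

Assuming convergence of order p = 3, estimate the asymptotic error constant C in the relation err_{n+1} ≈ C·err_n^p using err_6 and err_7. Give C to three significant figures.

3.10

C ≈ err_7 / err_6^3
  = 4.59e-279 / (1.14e-93)^3
  = 4.59e-279 / 1.48154e-279 ≈ 3.0981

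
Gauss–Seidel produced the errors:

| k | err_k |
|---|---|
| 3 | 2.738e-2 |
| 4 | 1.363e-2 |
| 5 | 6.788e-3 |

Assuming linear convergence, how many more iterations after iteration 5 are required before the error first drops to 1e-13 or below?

36

Rate ρ ≈ err_5/err_4 = 6.788e-3/1.363e-2 = 0.4980.
After j more steps, err_{5+j} ≈ 6.788e-3·ρ^j; need ρ^j ≤ 1e-13/6.788e-3 = 1.47319e-11.
j ≥ ln(1.47319e-11)/ln(0.4980) = -24.9410/-0.69716 = 35.775.
So 36 more iterations are needed.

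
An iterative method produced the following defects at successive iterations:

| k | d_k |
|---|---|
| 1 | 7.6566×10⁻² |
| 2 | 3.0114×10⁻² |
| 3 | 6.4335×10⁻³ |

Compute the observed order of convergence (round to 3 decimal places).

1.654

p ≈ ln(d_3/d_2) / ln(d_2/d_1)
  = ln(6.4335×10⁻³/3.0114×10⁻²) / ln(3.0114×10⁻²/7.6566×10⁻²)
  = ln(0.213638) / ln(0.393308)
  = -1.543472 / -0.933162 ≈ 1.654024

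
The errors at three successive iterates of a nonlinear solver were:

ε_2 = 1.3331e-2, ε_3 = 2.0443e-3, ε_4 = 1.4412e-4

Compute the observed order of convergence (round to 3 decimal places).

1.414

p ≈ ln(ε_4/ε_3) / ln(ε_3/ε_2)
  = ln(1.4412e-4/2.0443e-3) / ln(2.0443e-3/1.3331e-2)
  = ln(0.0704985) / ln(0.153349)
  = -2.652164 / -1.875039 ≈ 1.414458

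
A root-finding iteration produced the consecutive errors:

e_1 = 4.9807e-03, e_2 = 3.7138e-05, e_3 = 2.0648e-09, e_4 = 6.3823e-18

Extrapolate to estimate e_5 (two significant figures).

First estimate the order: p ≈ ln(e_4/e_3) / ln(e_3/e_2) = ln(6.3823e-18/2.0648e-09)/ln(2.0648e-09/3.7138e-05) = ln(3.091e-09)/ln(5.5598e-05) ≈ 2.0000.
Then e_5 ≈ e_4·(e_4/e_3)^p = 6.3823e-18·(3.091e-09)^2.0000 = 6.3823e-18·9.55428e-18 ≈ 6.098e-35.

6.1e-35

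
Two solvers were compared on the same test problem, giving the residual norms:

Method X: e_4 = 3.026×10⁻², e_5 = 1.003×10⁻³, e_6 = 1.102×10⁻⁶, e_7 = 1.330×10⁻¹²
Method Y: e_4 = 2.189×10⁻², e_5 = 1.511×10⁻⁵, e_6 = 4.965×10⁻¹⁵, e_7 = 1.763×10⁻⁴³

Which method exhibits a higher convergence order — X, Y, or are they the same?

Y

Method X: p ≈ ln(1.330×10⁻¹²/1.102×10⁻⁶)/ln(1.102×10⁻⁶/1.003×10⁻³) ≈ 2.00.
Method Y: p ≈ ln(1.763×10⁻⁴³/4.965×10⁻¹⁵)/ln(4.965×10⁻¹⁵/1.511×10⁻⁵) ≈ 3.00.
Method Y has the higher order (≈3.0 vs ≈2.0).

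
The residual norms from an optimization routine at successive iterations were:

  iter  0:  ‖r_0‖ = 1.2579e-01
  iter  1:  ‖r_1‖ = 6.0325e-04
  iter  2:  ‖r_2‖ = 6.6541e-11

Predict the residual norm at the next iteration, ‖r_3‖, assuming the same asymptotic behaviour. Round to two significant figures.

First estimate the order: p ≈ ln(‖r_2‖/‖r_1‖) / ln(‖r_1‖/‖r_0‖) = ln(6.6541e-11/6.0325e-04)/ln(6.0325e-04/1.2579e-01) = ln(1.10304e-07)/ln(0.00479569) ≈ 3.0000.
Then ‖r_3‖ ≈ ‖r_2‖·(‖r_2‖/‖r_1‖)^p = 6.6541e-11·(1.10304e-07)^3.0000 = 6.6541e-11·1.34207e-21 ≈ 8.93e-32.

8.9e-32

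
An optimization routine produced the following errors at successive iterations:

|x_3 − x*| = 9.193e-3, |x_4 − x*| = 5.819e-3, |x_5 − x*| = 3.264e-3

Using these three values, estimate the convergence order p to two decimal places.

1.26

p ≈ ln(|x_5 − x*|/|x_4 − x*|) / ln(|x_4 − x*|/|x_3 − x*|)
  = ln(3.264e-3/5.819e-3) / ln(5.819e-3/9.193e-3)
  = ln(0.560921) / ln(0.632982)
  = -0.57818 / -0.45731 ≈ 1.26431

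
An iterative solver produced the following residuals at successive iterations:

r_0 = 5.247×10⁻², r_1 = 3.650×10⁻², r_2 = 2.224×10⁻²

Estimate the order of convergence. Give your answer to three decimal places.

p ≈ ln(r_2/r_1) / ln(r_1/r_0)
  = ln(2.224×10⁻²/3.650×10⁻²) / ln(3.650×10⁻²/5.247×10⁻²)
  = ln(0.609315) / ln(0.695636)
  = -0.495420 / -0.362929 ≈ 1.365060

1.365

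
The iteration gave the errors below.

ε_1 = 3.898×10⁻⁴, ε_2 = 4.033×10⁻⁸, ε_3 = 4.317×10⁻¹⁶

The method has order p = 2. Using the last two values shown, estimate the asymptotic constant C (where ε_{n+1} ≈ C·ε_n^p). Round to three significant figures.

C ≈ ε_3 / ε_2^2
  = 4.317×10⁻¹⁶ / (4.033×10⁻⁸)^2
  = 4.317×10⁻¹⁶ / 1.62651e-15 ≈ 0.26542

0.265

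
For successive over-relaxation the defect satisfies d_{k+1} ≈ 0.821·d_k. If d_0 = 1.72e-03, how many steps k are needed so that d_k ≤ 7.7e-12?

98

After k steps, d_k ≈ 1.72e-03·0.821^k.
Need 0.821^k ≤ 7.7e-12/1.72e-03 = 4.47674e-09.
k ≥ ln(4.47674e-09)/ln(0.821) = -19.2244/-0.19723 = 97.472.
Smallest integer k = 98.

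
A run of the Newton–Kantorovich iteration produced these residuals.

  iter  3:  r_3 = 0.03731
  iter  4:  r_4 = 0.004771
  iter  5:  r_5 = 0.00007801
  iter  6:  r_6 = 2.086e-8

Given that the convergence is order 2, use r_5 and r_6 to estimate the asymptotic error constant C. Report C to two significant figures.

3.4

C ≈ r_6 / r_5^2
  = 2.086e-8 / (0.00007801)^2
  = 2.086e-8 / 6.08556e-09 ≈ 3.4278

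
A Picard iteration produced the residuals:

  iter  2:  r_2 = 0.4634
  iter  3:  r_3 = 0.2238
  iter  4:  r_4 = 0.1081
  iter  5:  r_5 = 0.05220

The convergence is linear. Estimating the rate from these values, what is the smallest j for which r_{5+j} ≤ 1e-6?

15

Rate ρ ≈ r_5/r_4 = 0.05220/0.1081 = 0.4829.
After j more steps, r_{5+j} ≈ 0.05220·ρ^j; need ρ^j ≤ 1e-6/0.05220 = 1.91571e-05.
j ≥ ln(1.91571e-05)/ln(0.4829) = -10.8628/-0.72795 = 14.922.
So 15 more iterations are needed.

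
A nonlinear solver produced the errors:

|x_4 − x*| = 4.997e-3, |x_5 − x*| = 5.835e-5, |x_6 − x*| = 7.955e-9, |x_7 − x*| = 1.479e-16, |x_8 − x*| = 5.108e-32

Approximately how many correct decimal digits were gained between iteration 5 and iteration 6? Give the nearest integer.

Digits gained ≈ log₁₀(|x_5 − x*|/|x_6 − x*|) = log₁₀(5.835e-5/7.955e-9) = log₁₀(7335.01) ≈ 3.865.

4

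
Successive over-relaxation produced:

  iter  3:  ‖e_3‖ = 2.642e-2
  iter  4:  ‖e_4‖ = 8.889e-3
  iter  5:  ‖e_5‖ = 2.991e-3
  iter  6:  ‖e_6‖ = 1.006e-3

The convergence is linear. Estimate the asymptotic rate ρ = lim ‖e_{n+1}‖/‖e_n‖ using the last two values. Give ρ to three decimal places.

0.336

ρ ≈ ‖e_6‖/‖e_5‖ = 1.006e-3/2.991e-3 = 0.33634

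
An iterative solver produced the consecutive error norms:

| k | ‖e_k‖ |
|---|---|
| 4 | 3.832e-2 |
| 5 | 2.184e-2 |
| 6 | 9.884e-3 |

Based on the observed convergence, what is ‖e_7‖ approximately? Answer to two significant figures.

3.2e-3

First estimate the order: p ≈ ln(‖e_6‖/‖e_5‖) / ln(‖e_5‖/‖e_4‖) = ln(9.884e-3/2.184e-2)/ln(2.184e-2/3.832e-2) = ln(0.452564)/ln(0.569937) ≈ 1.4101.
Then ‖e_7‖ ≈ ‖e_6‖·(‖e_6‖/‖e_5‖)^p = 9.884e-3·(0.452564)^1.4101 = 9.884e-3·0.326945 ≈ 0.003232.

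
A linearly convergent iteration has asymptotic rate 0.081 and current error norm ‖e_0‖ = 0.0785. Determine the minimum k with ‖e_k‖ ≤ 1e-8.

After k steps, ‖e_k‖ ≈ 0.0785·0.081^k.
Need 0.081^k ≤ 1e-8/0.0785 = 1.27389e-07.
k ≥ ln(1.27389e-07)/ln(0.081) = -15.8760/-2.51331 = 6.317.
Smallest integer k = 7.

7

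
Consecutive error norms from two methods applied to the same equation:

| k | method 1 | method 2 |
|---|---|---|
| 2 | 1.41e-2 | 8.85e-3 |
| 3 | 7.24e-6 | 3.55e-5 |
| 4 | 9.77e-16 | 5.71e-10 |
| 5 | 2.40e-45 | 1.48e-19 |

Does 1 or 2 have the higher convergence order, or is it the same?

Method 1: p ≈ ln(2.40e-45/9.77e-16)/ln(9.77e-16/7.24e-6) ≈ 3.00.
Method 2: p ≈ ln(1.48e-19/5.71e-10)/ln(5.71e-10/3.55e-5) ≈ 2.00.
Method 1 has the higher order (≈3.0 vs ≈2.0).

1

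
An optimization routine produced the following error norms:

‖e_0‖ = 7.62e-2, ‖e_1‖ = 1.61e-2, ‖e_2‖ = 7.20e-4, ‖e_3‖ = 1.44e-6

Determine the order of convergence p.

2

Consecutive ratios: ‖e_3‖/‖e_2‖ = 1.44e-6/7.20e-4 = 0.002, ‖e_2‖/‖e_1‖ = 7.20e-4/1.61e-2 = 0.0447205.
p ≈ ln(0.002)/ln(0.0447205) = -6.2146/-3.1073 ≈ 2.00.
So the convergence is quadratic (order 2).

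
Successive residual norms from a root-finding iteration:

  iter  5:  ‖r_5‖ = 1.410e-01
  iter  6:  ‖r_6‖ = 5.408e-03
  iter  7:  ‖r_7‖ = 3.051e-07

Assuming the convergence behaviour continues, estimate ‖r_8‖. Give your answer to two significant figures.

5.5e-20

First estimate the order: p ≈ ln(‖r_7‖/‖r_6‖) / ln(‖r_6‖/‖r_5‖) = ln(3.051e-07/5.408e-03)/ln(5.408e-03/1.410e-01) = ln(5.64164e-05)/ln(0.0383546) ≈ 3.0000.
Then ‖r_8‖ ≈ ‖r_7‖·(‖r_7‖/‖r_6‖)^p = 3.051e-07·(5.64164e-05)^3.0000 = 3.051e-07·1.79563e-13 ≈ 5.478e-20.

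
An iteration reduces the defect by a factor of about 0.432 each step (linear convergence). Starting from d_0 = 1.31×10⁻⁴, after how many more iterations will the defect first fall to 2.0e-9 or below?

After k steps, d_k ≈ 1.31×10⁻⁴·0.432^k.
Need 0.432^k ≤ 2.0e-9/1.31×10⁻⁴ = 1.52672e-05.
k ≥ ln(1.52672e-05)/ln(0.432) = -11.0898/-0.83933 = 13.213.
Smallest integer k = 14.

14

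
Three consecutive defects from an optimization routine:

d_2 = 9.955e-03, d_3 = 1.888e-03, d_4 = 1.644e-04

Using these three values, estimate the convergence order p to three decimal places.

1.468

p ≈ ln(d_4/d_3) / ln(d_3/d_2)
  = ln(1.644e-04/1.888e-03) / ln(1.888e-03/9.955e-03)
  = ln(0.0870763) / ln(0.189653)
  = -2.440971 / -1.662559 ≈ 1.468201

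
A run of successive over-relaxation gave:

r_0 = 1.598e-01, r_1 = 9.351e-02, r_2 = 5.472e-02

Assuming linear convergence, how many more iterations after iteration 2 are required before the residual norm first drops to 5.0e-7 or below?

22

Rate ρ ≈ r_2/r_1 = 5.472e-02/9.351e-02 = 0.5852.
After j more steps, r_{2+j} ≈ 5.472e-02·ρ^j; need ρ^j ≤ 5.0e-7/5.472e-02 = 9.13743e-06.
j ≥ ln(9.13743e-06)/ln(0.5852) = -11.6031/-0.53580 = 21.656.
So 22 more iterations are needed.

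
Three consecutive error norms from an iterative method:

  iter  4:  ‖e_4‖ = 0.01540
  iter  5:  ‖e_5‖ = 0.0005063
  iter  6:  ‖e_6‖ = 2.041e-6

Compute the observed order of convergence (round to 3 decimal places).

p ≈ ln(‖e_6‖/‖e_5‖) / ln(‖e_5‖/‖e_4‖)
  = ln(2.041e-6/0.0005063) / ln(0.0005063/0.01540)
  = ln(0.00403121) / ln(0.0328766)
  = -5.513689 / -3.414994 ≈ 1.614553

1.615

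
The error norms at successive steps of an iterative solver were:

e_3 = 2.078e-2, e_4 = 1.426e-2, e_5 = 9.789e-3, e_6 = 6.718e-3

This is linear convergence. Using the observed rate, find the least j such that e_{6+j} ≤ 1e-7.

Rate ρ ≈ e_6/e_5 = 6.718e-3/9.789e-3 = 0.6863.
After j more steps, e_{6+j} ≈ 6.718e-3·ρ^j; need ρ^j ≤ 1e-7/6.718e-3 = 1.48854e-05.
j ≥ ln(1.48854e-05)/ln(0.6863) = -11.1151/-0.37644 = 29.527.
So 30 more iterations are needed.

30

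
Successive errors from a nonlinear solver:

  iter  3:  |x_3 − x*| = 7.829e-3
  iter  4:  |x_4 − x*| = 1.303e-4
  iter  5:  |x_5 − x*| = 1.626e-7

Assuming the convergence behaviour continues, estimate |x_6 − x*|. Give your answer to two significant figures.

First estimate the order: p ≈ ln(|x_5 − x*|/|x_4 − x*|) / ln(|x_4 − x*|/|x_3 − x*|) = ln(1.626e-7/1.303e-4)/ln(1.303e-4/7.829e-3) = ln(0.00124789)/ln(0.0166432) ≈ 1.6325.
Then |x_6 − x*| ≈ |x_5 − x*|·(|x_5 − x*|/|x_4 − x*|)^p = 1.626e-7·(0.00124789)^1.6325 = 1.626e-7·1.81764e-05 ≈ 2.955e-12.

3.0e-12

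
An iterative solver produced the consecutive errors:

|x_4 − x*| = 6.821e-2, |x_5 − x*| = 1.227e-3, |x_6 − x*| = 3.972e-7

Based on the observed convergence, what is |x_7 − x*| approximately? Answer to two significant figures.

4.2e-14

First estimate the order: p ≈ ln(|x_6 − x*|/|x_5 − x*|) / ln(|x_5 − x*|/|x_4 − x*|) = ln(3.972e-7/1.227e-3)/ln(1.227e-3/6.821e-2) = ln(0.000323716)/ln(0.0179886) ≈ 1.9999.
Then |x_7 − x*| ≈ |x_6 − x*|·(|x_6 − x*|/|x_5 − x*|)^p = 3.972e-7·(0.000323716)^1.9999 = 3.972e-7·1.04876e-07 ≈ 4.166e-14.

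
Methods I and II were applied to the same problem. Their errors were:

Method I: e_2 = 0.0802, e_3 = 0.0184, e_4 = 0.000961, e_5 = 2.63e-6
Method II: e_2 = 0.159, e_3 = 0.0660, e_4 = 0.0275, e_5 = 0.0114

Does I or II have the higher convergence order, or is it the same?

Method I: p ≈ ln(2.63e-6/0.000961)/ln(0.000961/0.0184) ≈ 2.00.
Method II: p ≈ ln(0.0114/0.0275)/ln(0.0275/0.0660) ≈ 1.01.
Method I has the higher order (≈2.0 vs ≈1.0).

I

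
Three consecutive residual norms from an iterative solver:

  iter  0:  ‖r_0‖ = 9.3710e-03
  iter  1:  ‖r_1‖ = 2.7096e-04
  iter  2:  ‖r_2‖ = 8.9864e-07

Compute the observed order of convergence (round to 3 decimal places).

p ≈ ln(‖r_2‖/‖r_1‖) / ln(‖r_1‖/‖r_0‖)
  = ln(8.9864e-07/2.7096e-04) / ln(2.7096e-04/9.3710e-03)
  = ln(0.0033165) / ln(0.0289147)
  = -5.708845 / -3.543405 ≈ 1.611118

1.611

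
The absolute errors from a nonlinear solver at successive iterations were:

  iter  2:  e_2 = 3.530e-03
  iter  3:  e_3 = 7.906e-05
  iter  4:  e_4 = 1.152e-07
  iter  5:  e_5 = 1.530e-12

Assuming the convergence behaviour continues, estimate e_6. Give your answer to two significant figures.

6.3e-21

First estimate the order: p ≈ ln(e_5/e_4) / ln(e_4/e_3) = ln(1.530e-12/1.152e-07)/ln(1.152e-07/7.906e-05) = ln(1.32812e-05)/ln(0.00145712) ≈ 1.7193.
Then e_6 ≈ e_5·(e_5/e_4)^p = 1.530e-12·(1.32812e-05)^1.7193 = 1.530e-12·4.1246e-09 ≈ 6.311e-21.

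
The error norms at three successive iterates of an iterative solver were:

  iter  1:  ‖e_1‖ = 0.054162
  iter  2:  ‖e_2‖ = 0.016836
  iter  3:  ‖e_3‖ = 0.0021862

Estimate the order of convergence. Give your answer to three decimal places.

p ≈ ln(‖e_3‖/‖e_2‖) / ln(‖e_2‖/‖e_1‖)
  = ln(0.0021862/0.016836) / ln(0.016836/0.054162)
  = ln(0.129853) / ln(0.310845)
  = -2.041352 / -1.168461 ≈ 1.747043

1.747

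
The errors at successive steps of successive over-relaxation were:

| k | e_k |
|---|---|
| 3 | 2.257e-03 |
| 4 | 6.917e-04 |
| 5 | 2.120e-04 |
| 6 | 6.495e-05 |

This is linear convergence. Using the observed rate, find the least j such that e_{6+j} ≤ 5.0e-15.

Rate ρ ≈ e_6/e_5 = 6.495e-05/2.120e-04 = 0.3064.
After j more steps, e_{6+j} ≈ 6.495e-05·ρ^j; need ρ^j ≤ 5.0e-15/6.495e-05 = 7.69823e-11.
j ≥ ln(7.69823e-11)/ln(0.3064) = -23.2874/-1.18286 = 19.687.
So 20 more iterations are needed.

20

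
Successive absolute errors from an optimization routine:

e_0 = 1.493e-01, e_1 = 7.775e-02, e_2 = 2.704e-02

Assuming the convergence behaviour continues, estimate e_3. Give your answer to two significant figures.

First estimate the order: p ≈ ln(e_2/e_1) / ln(e_1/e_0) = ln(2.704e-02/7.775e-02)/ln(7.775e-02/1.493e-01) = ln(0.347781)/ln(0.520764) ≈ 1.6188.
Then e_3 ≈ e_2·(e_2/e_1)^p = 2.704e-02·(0.347781)^1.6188 = 2.704e-02·0.180911 ≈ 0.004892.

4.9e-3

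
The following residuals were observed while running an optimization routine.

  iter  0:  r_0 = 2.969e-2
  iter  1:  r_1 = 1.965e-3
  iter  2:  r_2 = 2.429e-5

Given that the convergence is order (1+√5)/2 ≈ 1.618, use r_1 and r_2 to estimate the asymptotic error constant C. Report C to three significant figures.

0.582

C ≈ r_2 / r_1^1.618
  = 2.429e-5 / (1.965e-3)^1.618
  = 2.429e-5 / 4.17504e-05 ≈ 0.58179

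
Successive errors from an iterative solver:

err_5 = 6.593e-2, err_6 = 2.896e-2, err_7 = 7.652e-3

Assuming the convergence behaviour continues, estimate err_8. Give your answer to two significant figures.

First estimate the order: p ≈ ln(err_7/err_6) / ln(err_6/err_5) = ln(7.652e-3/2.896e-2)/ln(2.896e-2/6.593e-2) = ln(0.264227)/ln(0.439254) ≈ 1.6178.
Then err_8 ≈ err_7·(err_7/err_6)^p = 7.652e-3·(0.264227)^1.6178 = 7.652e-3·0.116111 ≈ 0.0008885.

8.9e-4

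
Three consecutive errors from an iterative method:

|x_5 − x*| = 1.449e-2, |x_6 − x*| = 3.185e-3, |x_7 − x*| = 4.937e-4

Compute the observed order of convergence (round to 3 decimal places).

p ≈ ln(|x_7 − x*|/|x_6 − x*|) / ln(|x_6 − x*|/|x_5 − x*|)
  = ln(4.937e-4/3.185e-3) / ln(3.185e-3/1.449e-2)
  = ln(0.155008) / ln(0.219807)
  = -1.864279 / -1.515005 ≈ 1.230543

1.231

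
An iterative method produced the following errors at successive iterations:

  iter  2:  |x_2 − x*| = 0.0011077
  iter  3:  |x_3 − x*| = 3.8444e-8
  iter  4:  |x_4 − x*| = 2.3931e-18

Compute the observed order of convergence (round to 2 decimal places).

2.29

p ≈ ln(|x_4 − x*|/|x_3 − x*|) / ln(|x_3 − x*|/|x_2 − x*|)
  = ln(2.3931e-18/3.8444e-8) / ln(3.8444e-8/0.0011077)
  = ln(6.2249e-11) / ln(3.47061e-05)
  = -23.49988 / -10.26860 ≈ 2.28852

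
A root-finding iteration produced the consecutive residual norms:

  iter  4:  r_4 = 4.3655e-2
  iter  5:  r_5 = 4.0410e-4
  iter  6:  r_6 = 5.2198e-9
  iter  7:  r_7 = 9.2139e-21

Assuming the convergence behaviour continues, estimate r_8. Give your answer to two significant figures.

First estimate the order: p ≈ ln(r_7/r_6) / ln(r_6/r_5) = ln(9.2139e-21/5.2198e-9)/ln(5.2198e-9/4.0410e-4) = ln(1.76518e-12)/ln(1.29171e-05) ≈ 2.4041.
Then r_8 ≈ r_7·(r_7/r_6)^p = 9.2139e-21·(1.76518e-12)^2.4041 = 9.2139e-21·5.5476e-29 ≈ 5.112e-49.

5.1e-49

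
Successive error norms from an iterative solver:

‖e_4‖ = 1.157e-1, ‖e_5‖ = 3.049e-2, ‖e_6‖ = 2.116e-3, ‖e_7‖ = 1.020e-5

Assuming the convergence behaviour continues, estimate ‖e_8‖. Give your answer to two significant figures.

2.4e-10

First estimate the order: p ≈ ln(‖e_7‖/‖e_6‖) / ln(‖e_6‖/‖e_5‖) = ln(1.020e-5/2.116e-3)/ln(2.116e-3/3.049e-2) = ln(0.00482042)/ln(0.0693998) ≈ 1.9997.
Then ‖e_8‖ ≈ ‖e_7‖·(‖e_7‖/‖e_6‖)^p = 1.020e-5·(0.00482042)^1.9997 = 1.020e-5·2.32737e-05 ≈ 2.374e-10.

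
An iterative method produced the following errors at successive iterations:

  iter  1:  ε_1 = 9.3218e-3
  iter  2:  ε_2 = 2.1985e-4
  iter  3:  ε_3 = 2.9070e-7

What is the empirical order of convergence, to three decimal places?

p ≈ ln(ε_3/ε_2) / ln(ε_2/ε_1)
  = ln(2.9070e-7/2.1985e-4) / ln(2.1985e-4/9.3218e-3)
  = ln(0.00132227) / ln(0.0235845)
  = -6.628405 / -3.747166 ≈ 1.768911

1.769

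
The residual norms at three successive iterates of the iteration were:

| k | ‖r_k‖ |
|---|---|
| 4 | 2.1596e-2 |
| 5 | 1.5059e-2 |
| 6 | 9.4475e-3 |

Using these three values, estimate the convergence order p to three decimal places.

1.293

p ≈ ln(‖r_6‖/‖r_5‖) / ln(‖r_5‖/‖r_4‖)
  = ln(9.4475e-3/1.5059e-2) / ln(1.5059e-2/2.1596e-2)
  = ln(0.627366) / ln(0.697305)
  = -0.466225 / -0.360532 ≈ 1.293158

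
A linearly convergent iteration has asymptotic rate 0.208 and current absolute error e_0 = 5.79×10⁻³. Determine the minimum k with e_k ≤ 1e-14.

18

After k steps, e_k ≈ 5.79×10⁻³·0.208^k.
Need 0.208^k ≤ 1e-14/5.79×10⁻³ = 1.72712e-12.
k ≥ ln(1.72712e-12)/ln(0.208) = -27.0846/-1.57022 = 17.249.
Smallest integer k = 18.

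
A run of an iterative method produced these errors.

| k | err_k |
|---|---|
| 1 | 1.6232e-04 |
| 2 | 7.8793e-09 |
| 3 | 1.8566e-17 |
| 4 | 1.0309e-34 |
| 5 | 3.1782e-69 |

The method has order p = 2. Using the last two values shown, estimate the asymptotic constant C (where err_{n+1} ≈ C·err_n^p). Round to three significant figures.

0.299

C ≈ err_5 / err_4^2
  = 3.1782e-69 / (1.0309e-34)^2
  = 3.1782e-69 / 1.06275e-68 ≈ 0.29905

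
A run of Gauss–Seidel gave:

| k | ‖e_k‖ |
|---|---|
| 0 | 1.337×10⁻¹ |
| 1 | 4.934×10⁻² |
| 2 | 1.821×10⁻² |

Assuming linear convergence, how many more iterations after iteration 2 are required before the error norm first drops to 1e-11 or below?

22

Rate ρ ≈ ‖e_2‖/‖e_1‖ = 1.821×10⁻²/4.934×10⁻² = 0.3691.
After j more steps, ‖e_{2+j}‖ ≈ 1.821×10⁻²·ρ^j; need ρ^j ≤ 1e-11/1.821×10⁻² = 5.49149e-10.
j ≥ ln(5.49149e-10)/ln(0.3691) = -21.3227/-0.99669 = 21.394.
So 22 more iterations are needed.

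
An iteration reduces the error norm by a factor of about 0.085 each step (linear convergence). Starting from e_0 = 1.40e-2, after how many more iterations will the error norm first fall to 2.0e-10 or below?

After k steps, e_k ≈ 1.40e-2·0.085^k.
Need 0.085^k ≤ 2.0e-10/1.40e-2 = 1.42857e-08.
k ≥ ln(1.42857e-08)/ln(0.085) = -18.0640/-2.46510 = 7.328.
Smallest integer k = 8.

8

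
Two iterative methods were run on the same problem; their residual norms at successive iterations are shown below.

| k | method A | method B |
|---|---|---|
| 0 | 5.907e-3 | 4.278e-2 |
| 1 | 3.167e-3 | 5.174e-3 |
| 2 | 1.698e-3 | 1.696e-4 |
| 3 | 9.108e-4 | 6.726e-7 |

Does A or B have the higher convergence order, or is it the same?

B

Method A: p ≈ ln(9.108e-4/1.698e-3)/ln(1.698e-3/3.167e-3) ≈ 1.00.
Method B: p ≈ ln(6.726e-7/1.696e-4)/ln(1.696e-4/5.174e-3) ≈ 1.62.
Method B has the higher order (≈1.6 vs ≈1.0).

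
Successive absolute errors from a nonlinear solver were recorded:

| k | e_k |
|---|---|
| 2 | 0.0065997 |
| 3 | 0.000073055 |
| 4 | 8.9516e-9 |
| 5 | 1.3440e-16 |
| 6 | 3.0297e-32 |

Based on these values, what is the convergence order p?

Consecutive ratios: e_6/e_5 = 3.0297e-32/1.3440e-16 = 2.25424e-16, e_5/e_4 = 1.3440e-16/8.9516e-9 = 1.50141e-08.
p ≈ ln(2.25424e-16)/ln(1.50141e-08) = -36.0285/-18.0143 ≈ 2.00.
So the convergence is quadratic (order 2).

2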